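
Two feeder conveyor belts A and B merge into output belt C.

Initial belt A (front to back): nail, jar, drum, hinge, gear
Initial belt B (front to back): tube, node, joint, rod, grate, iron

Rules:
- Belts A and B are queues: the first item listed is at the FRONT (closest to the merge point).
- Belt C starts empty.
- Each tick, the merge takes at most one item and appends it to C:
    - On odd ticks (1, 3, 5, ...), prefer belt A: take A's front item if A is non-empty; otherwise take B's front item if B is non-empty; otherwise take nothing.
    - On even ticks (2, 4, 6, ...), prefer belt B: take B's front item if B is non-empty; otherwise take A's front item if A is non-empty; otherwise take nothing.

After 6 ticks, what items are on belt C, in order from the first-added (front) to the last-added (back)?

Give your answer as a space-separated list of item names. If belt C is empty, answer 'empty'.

Answer: nail tube jar node drum joint

Derivation:
Tick 1: prefer A, take nail from A; A=[jar,drum,hinge,gear] B=[tube,node,joint,rod,grate,iron] C=[nail]
Tick 2: prefer B, take tube from B; A=[jar,drum,hinge,gear] B=[node,joint,rod,grate,iron] C=[nail,tube]
Tick 3: prefer A, take jar from A; A=[drum,hinge,gear] B=[node,joint,rod,grate,iron] C=[nail,tube,jar]
Tick 4: prefer B, take node from B; A=[drum,hinge,gear] B=[joint,rod,grate,iron] C=[nail,tube,jar,node]
Tick 5: prefer A, take drum from A; A=[hinge,gear] B=[joint,rod,grate,iron] C=[nail,tube,jar,node,drum]
Tick 6: prefer B, take joint from B; A=[hinge,gear] B=[rod,grate,iron] C=[nail,tube,jar,node,drum,joint]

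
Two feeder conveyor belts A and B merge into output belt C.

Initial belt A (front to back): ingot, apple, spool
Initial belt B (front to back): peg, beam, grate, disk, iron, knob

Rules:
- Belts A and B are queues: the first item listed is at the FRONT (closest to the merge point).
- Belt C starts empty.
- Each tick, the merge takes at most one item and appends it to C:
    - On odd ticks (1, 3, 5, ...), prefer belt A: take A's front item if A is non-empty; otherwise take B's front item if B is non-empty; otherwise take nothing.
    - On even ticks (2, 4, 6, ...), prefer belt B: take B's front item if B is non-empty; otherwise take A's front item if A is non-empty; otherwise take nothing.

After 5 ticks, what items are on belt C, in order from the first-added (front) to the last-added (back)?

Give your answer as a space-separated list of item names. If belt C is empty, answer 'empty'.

Tick 1: prefer A, take ingot from A; A=[apple,spool] B=[peg,beam,grate,disk,iron,knob] C=[ingot]
Tick 2: prefer B, take peg from B; A=[apple,spool] B=[beam,grate,disk,iron,knob] C=[ingot,peg]
Tick 3: prefer A, take apple from A; A=[spool] B=[beam,grate,disk,iron,knob] C=[ingot,peg,apple]
Tick 4: prefer B, take beam from B; A=[spool] B=[grate,disk,iron,knob] C=[ingot,peg,apple,beam]
Tick 5: prefer A, take spool from A; A=[-] B=[grate,disk,iron,knob] C=[ingot,peg,apple,beam,spool]

Answer: ingot peg apple beam spool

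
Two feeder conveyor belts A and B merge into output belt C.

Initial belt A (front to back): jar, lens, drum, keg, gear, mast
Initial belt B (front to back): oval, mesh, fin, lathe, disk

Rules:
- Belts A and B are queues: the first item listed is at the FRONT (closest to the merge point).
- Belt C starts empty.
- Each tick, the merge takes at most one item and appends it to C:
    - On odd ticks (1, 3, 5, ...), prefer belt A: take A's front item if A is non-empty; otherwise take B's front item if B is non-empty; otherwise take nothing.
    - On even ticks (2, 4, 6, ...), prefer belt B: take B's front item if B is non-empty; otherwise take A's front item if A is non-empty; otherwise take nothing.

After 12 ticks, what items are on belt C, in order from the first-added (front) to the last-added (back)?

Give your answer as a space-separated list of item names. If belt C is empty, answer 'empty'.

Answer: jar oval lens mesh drum fin keg lathe gear disk mast

Derivation:
Tick 1: prefer A, take jar from A; A=[lens,drum,keg,gear,mast] B=[oval,mesh,fin,lathe,disk] C=[jar]
Tick 2: prefer B, take oval from B; A=[lens,drum,keg,gear,mast] B=[mesh,fin,lathe,disk] C=[jar,oval]
Tick 3: prefer A, take lens from A; A=[drum,keg,gear,mast] B=[mesh,fin,lathe,disk] C=[jar,oval,lens]
Tick 4: prefer B, take mesh from B; A=[drum,keg,gear,mast] B=[fin,lathe,disk] C=[jar,oval,lens,mesh]
Tick 5: prefer A, take drum from A; A=[keg,gear,mast] B=[fin,lathe,disk] C=[jar,oval,lens,mesh,drum]
Tick 6: prefer B, take fin from B; A=[keg,gear,mast] B=[lathe,disk] C=[jar,oval,lens,mesh,drum,fin]
Tick 7: prefer A, take keg from A; A=[gear,mast] B=[lathe,disk] C=[jar,oval,lens,mesh,drum,fin,keg]
Tick 8: prefer B, take lathe from B; A=[gear,mast] B=[disk] C=[jar,oval,lens,mesh,drum,fin,keg,lathe]
Tick 9: prefer A, take gear from A; A=[mast] B=[disk] C=[jar,oval,lens,mesh,drum,fin,keg,lathe,gear]
Tick 10: prefer B, take disk from B; A=[mast] B=[-] C=[jar,oval,lens,mesh,drum,fin,keg,lathe,gear,disk]
Tick 11: prefer A, take mast from A; A=[-] B=[-] C=[jar,oval,lens,mesh,drum,fin,keg,lathe,gear,disk,mast]
Tick 12: prefer B, both empty, nothing taken; A=[-] B=[-] C=[jar,oval,lens,mesh,drum,fin,keg,lathe,gear,disk,mast]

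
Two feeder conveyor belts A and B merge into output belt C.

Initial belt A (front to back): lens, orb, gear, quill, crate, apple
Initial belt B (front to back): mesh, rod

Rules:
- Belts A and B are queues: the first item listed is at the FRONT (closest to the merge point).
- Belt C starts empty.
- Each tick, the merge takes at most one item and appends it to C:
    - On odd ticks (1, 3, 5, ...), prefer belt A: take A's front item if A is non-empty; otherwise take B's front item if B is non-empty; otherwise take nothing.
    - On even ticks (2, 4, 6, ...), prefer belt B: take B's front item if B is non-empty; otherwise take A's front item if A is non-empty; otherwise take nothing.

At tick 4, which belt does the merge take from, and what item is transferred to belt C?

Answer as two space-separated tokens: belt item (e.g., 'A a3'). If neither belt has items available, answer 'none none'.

Tick 1: prefer A, take lens from A; A=[orb,gear,quill,crate,apple] B=[mesh,rod] C=[lens]
Tick 2: prefer B, take mesh from B; A=[orb,gear,quill,crate,apple] B=[rod] C=[lens,mesh]
Tick 3: prefer A, take orb from A; A=[gear,quill,crate,apple] B=[rod] C=[lens,mesh,orb]
Tick 4: prefer B, take rod from B; A=[gear,quill,crate,apple] B=[-] C=[lens,mesh,orb,rod]

Answer: B rod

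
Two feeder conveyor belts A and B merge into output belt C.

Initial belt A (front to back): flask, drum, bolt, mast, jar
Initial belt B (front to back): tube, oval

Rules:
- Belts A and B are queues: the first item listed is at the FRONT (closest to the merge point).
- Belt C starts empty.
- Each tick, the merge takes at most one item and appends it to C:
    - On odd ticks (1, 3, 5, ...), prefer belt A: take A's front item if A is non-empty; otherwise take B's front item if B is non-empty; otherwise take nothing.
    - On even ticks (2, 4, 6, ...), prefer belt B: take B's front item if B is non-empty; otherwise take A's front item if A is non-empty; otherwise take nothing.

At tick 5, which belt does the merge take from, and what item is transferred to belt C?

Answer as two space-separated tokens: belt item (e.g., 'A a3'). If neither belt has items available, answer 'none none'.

Answer: A bolt

Derivation:
Tick 1: prefer A, take flask from A; A=[drum,bolt,mast,jar] B=[tube,oval] C=[flask]
Tick 2: prefer B, take tube from B; A=[drum,bolt,mast,jar] B=[oval] C=[flask,tube]
Tick 3: prefer A, take drum from A; A=[bolt,mast,jar] B=[oval] C=[flask,tube,drum]
Tick 4: prefer B, take oval from B; A=[bolt,mast,jar] B=[-] C=[flask,tube,drum,oval]
Tick 5: prefer A, take bolt from A; A=[mast,jar] B=[-] C=[flask,tube,drum,oval,bolt]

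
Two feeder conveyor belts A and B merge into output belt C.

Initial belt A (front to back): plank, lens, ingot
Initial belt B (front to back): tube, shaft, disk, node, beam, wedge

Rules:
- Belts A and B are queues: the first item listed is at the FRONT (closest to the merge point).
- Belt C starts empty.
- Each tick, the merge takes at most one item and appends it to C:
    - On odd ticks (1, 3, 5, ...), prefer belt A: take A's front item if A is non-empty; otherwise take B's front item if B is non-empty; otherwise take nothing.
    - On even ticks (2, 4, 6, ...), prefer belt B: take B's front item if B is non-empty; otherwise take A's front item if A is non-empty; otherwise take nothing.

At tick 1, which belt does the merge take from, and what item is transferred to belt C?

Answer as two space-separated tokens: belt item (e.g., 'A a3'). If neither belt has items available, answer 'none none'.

Answer: A plank

Derivation:
Tick 1: prefer A, take plank from A; A=[lens,ingot] B=[tube,shaft,disk,node,beam,wedge] C=[plank]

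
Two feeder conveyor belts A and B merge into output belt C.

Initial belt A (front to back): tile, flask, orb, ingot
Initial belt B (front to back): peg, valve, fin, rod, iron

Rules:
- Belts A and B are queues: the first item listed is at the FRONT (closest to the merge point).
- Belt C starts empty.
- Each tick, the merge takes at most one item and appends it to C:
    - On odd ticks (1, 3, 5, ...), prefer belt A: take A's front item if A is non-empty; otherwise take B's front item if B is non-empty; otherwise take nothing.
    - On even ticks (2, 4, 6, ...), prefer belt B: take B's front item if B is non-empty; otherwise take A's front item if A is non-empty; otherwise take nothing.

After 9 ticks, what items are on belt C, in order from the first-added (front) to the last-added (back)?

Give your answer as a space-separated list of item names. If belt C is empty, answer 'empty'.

Answer: tile peg flask valve orb fin ingot rod iron

Derivation:
Tick 1: prefer A, take tile from A; A=[flask,orb,ingot] B=[peg,valve,fin,rod,iron] C=[tile]
Tick 2: prefer B, take peg from B; A=[flask,orb,ingot] B=[valve,fin,rod,iron] C=[tile,peg]
Tick 3: prefer A, take flask from A; A=[orb,ingot] B=[valve,fin,rod,iron] C=[tile,peg,flask]
Tick 4: prefer B, take valve from B; A=[orb,ingot] B=[fin,rod,iron] C=[tile,peg,flask,valve]
Tick 5: prefer A, take orb from A; A=[ingot] B=[fin,rod,iron] C=[tile,peg,flask,valve,orb]
Tick 6: prefer B, take fin from B; A=[ingot] B=[rod,iron] C=[tile,peg,flask,valve,orb,fin]
Tick 7: prefer A, take ingot from A; A=[-] B=[rod,iron] C=[tile,peg,flask,valve,orb,fin,ingot]
Tick 8: prefer B, take rod from B; A=[-] B=[iron] C=[tile,peg,flask,valve,orb,fin,ingot,rod]
Tick 9: prefer A, take iron from B; A=[-] B=[-] C=[tile,peg,flask,valve,orb,fin,ingot,rod,iron]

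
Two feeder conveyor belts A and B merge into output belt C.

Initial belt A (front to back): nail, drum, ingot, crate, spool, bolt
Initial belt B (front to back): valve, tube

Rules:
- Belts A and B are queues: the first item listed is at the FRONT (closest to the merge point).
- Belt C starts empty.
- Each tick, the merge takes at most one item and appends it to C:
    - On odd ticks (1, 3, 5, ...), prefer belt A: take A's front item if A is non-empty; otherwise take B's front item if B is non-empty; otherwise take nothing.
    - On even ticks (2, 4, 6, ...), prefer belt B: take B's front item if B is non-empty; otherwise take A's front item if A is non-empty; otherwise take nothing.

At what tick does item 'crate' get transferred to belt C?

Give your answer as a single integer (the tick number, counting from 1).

Tick 1: prefer A, take nail from A; A=[drum,ingot,crate,spool,bolt] B=[valve,tube] C=[nail]
Tick 2: prefer B, take valve from B; A=[drum,ingot,crate,spool,bolt] B=[tube] C=[nail,valve]
Tick 3: prefer A, take drum from A; A=[ingot,crate,spool,bolt] B=[tube] C=[nail,valve,drum]
Tick 4: prefer B, take tube from B; A=[ingot,crate,spool,bolt] B=[-] C=[nail,valve,drum,tube]
Tick 5: prefer A, take ingot from A; A=[crate,spool,bolt] B=[-] C=[nail,valve,drum,tube,ingot]
Tick 6: prefer B, take crate from A; A=[spool,bolt] B=[-] C=[nail,valve,drum,tube,ingot,crate]

Answer: 6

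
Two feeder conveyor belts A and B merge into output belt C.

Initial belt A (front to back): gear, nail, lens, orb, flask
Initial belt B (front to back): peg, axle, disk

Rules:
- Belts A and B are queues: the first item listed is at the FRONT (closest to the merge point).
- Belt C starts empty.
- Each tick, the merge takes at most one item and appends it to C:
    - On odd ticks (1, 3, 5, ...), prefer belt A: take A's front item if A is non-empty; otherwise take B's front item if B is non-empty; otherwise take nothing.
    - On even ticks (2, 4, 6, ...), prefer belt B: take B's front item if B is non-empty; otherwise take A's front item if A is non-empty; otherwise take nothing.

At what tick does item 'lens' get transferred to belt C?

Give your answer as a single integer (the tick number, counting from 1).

Answer: 5

Derivation:
Tick 1: prefer A, take gear from A; A=[nail,lens,orb,flask] B=[peg,axle,disk] C=[gear]
Tick 2: prefer B, take peg from B; A=[nail,lens,orb,flask] B=[axle,disk] C=[gear,peg]
Tick 3: prefer A, take nail from A; A=[lens,orb,flask] B=[axle,disk] C=[gear,peg,nail]
Tick 4: prefer B, take axle from B; A=[lens,orb,flask] B=[disk] C=[gear,peg,nail,axle]
Tick 5: prefer A, take lens from A; A=[orb,flask] B=[disk] C=[gear,peg,nail,axle,lens]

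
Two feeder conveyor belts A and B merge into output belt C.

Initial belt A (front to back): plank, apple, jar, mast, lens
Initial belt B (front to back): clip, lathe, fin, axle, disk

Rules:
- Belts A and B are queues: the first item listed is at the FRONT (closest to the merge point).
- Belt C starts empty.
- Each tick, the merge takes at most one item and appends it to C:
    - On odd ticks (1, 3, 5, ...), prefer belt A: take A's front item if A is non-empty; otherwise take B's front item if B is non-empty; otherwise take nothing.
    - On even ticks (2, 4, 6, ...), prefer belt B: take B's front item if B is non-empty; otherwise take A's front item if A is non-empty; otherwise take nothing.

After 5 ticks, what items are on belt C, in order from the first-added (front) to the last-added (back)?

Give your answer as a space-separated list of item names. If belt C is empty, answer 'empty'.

Answer: plank clip apple lathe jar

Derivation:
Tick 1: prefer A, take plank from A; A=[apple,jar,mast,lens] B=[clip,lathe,fin,axle,disk] C=[plank]
Tick 2: prefer B, take clip from B; A=[apple,jar,mast,lens] B=[lathe,fin,axle,disk] C=[plank,clip]
Tick 3: prefer A, take apple from A; A=[jar,mast,lens] B=[lathe,fin,axle,disk] C=[plank,clip,apple]
Tick 4: prefer B, take lathe from B; A=[jar,mast,lens] B=[fin,axle,disk] C=[plank,clip,apple,lathe]
Tick 5: prefer A, take jar from A; A=[mast,lens] B=[fin,axle,disk] C=[plank,clip,apple,lathe,jar]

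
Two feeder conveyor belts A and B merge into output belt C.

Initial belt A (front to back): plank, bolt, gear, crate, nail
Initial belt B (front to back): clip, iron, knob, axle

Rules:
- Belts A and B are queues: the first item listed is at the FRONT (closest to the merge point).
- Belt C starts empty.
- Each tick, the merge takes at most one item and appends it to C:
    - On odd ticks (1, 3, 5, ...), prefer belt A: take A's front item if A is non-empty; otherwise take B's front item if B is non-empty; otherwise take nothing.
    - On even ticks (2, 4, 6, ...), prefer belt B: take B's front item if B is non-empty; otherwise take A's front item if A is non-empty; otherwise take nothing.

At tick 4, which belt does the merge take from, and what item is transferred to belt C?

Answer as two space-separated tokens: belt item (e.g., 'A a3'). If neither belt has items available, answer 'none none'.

Answer: B iron

Derivation:
Tick 1: prefer A, take plank from A; A=[bolt,gear,crate,nail] B=[clip,iron,knob,axle] C=[plank]
Tick 2: prefer B, take clip from B; A=[bolt,gear,crate,nail] B=[iron,knob,axle] C=[plank,clip]
Tick 3: prefer A, take bolt from A; A=[gear,crate,nail] B=[iron,knob,axle] C=[plank,clip,bolt]
Tick 4: prefer B, take iron from B; A=[gear,crate,nail] B=[knob,axle] C=[plank,clip,bolt,iron]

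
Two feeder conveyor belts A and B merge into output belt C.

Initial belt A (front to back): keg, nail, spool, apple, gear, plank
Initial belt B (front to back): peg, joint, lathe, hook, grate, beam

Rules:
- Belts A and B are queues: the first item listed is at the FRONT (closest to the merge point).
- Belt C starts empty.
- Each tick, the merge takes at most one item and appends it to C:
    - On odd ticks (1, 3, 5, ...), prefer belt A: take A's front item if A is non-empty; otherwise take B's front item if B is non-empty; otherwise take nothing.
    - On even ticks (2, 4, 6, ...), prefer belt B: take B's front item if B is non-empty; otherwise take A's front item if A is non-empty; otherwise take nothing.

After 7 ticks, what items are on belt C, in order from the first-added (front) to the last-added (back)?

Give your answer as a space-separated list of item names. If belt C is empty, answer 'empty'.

Answer: keg peg nail joint spool lathe apple

Derivation:
Tick 1: prefer A, take keg from A; A=[nail,spool,apple,gear,plank] B=[peg,joint,lathe,hook,grate,beam] C=[keg]
Tick 2: prefer B, take peg from B; A=[nail,spool,apple,gear,plank] B=[joint,lathe,hook,grate,beam] C=[keg,peg]
Tick 3: prefer A, take nail from A; A=[spool,apple,gear,plank] B=[joint,lathe,hook,grate,beam] C=[keg,peg,nail]
Tick 4: prefer B, take joint from B; A=[spool,apple,gear,plank] B=[lathe,hook,grate,beam] C=[keg,peg,nail,joint]
Tick 5: prefer A, take spool from A; A=[apple,gear,plank] B=[lathe,hook,grate,beam] C=[keg,peg,nail,joint,spool]
Tick 6: prefer B, take lathe from B; A=[apple,gear,plank] B=[hook,grate,beam] C=[keg,peg,nail,joint,spool,lathe]
Tick 7: prefer A, take apple from A; A=[gear,plank] B=[hook,grate,beam] C=[keg,peg,nail,joint,spool,lathe,apple]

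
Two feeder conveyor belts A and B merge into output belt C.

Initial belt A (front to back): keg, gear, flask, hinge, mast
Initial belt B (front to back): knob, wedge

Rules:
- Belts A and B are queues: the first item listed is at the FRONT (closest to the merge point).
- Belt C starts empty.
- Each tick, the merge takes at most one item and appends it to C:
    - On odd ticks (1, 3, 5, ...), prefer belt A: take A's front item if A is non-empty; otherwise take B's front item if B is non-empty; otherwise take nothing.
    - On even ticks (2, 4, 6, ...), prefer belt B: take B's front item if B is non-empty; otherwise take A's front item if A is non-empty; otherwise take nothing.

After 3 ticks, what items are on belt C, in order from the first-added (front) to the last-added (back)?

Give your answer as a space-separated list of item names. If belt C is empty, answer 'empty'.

Answer: keg knob gear

Derivation:
Tick 1: prefer A, take keg from A; A=[gear,flask,hinge,mast] B=[knob,wedge] C=[keg]
Tick 2: prefer B, take knob from B; A=[gear,flask,hinge,mast] B=[wedge] C=[keg,knob]
Tick 3: prefer A, take gear from A; A=[flask,hinge,mast] B=[wedge] C=[keg,knob,gear]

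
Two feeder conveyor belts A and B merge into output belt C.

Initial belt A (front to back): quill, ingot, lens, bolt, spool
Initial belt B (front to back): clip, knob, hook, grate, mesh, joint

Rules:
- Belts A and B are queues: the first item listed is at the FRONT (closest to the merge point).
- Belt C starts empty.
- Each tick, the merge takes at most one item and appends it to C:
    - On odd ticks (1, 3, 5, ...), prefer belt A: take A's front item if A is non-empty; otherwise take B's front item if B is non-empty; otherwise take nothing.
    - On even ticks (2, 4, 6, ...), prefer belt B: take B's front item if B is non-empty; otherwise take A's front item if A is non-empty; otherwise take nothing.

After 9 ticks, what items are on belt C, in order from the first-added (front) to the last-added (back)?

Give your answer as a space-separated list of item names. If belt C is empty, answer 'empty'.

Tick 1: prefer A, take quill from A; A=[ingot,lens,bolt,spool] B=[clip,knob,hook,grate,mesh,joint] C=[quill]
Tick 2: prefer B, take clip from B; A=[ingot,lens,bolt,spool] B=[knob,hook,grate,mesh,joint] C=[quill,clip]
Tick 3: prefer A, take ingot from A; A=[lens,bolt,spool] B=[knob,hook,grate,mesh,joint] C=[quill,clip,ingot]
Tick 4: prefer B, take knob from B; A=[lens,bolt,spool] B=[hook,grate,mesh,joint] C=[quill,clip,ingot,knob]
Tick 5: prefer A, take lens from A; A=[bolt,spool] B=[hook,grate,mesh,joint] C=[quill,clip,ingot,knob,lens]
Tick 6: prefer B, take hook from B; A=[bolt,spool] B=[grate,mesh,joint] C=[quill,clip,ingot,knob,lens,hook]
Tick 7: prefer A, take bolt from A; A=[spool] B=[grate,mesh,joint] C=[quill,clip,ingot,knob,lens,hook,bolt]
Tick 8: prefer B, take grate from B; A=[spool] B=[mesh,joint] C=[quill,clip,ingot,knob,lens,hook,bolt,grate]
Tick 9: prefer A, take spool from A; A=[-] B=[mesh,joint] C=[quill,clip,ingot,knob,lens,hook,bolt,grate,spool]

Answer: quill clip ingot knob lens hook bolt grate spool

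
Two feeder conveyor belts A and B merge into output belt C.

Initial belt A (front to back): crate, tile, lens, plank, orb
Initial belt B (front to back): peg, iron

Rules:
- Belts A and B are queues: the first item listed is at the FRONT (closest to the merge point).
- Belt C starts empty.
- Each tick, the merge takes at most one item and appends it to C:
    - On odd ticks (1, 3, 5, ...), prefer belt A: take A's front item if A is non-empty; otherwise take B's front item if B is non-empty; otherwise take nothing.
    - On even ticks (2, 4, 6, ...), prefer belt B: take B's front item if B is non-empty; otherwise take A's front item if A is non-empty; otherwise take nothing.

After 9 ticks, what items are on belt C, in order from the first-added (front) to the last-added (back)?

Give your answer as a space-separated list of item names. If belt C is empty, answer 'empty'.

Tick 1: prefer A, take crate from A; A=[tile,lens,plank,orb] B=[peg,iron] C=[crate]
Tick 2: prefer B, take peg from B; A=[tile,lens,plank,orb] B=[iron] C=[crate,peg]
Tick 3: prefer A, take tile from A; A=[lens,plank,orb] B=[iron] C=[crate,peg,tile]
Tick 4: prefer B, take iron from B; A=[lens,plank,orb] B=[-] C=[crate,peg,tile,iron]
Tick 5: prefer A, take lens from A; A=[plank,orb] B=[-] C=[crate,peg,tile,iron,lens]
Tick 6: prefer B, take plank from A; A=[orb] B=[-] C=[crate,peg,tile,iron,lens,plank]
Tick 7: prefer A, take orb from A; A=[-] B=[-] C=[crate,peg,tile,iron,lens,plank,orb]
Tick 8: prefer B, both empty, nothing taken; A=[-] B=[-] C=[crate,peg,tile,iron,lens,plank,orb]
Tick 9: prefer A, both empty, nothing taken; A=[-] B=[-] C=[crate,peg,tile,iron,lens,plank,orb]

Answer: crate peg tile iron lens plank orb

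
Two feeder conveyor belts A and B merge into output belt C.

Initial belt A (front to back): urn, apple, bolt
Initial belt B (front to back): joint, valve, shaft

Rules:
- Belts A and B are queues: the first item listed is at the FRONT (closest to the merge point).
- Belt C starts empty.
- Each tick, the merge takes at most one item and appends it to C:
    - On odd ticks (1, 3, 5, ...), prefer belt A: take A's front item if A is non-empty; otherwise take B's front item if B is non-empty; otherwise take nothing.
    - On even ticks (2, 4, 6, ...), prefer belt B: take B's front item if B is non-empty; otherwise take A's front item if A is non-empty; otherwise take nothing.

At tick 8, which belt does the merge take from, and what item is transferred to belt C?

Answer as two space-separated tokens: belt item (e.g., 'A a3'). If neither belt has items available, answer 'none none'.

Tick 1: prefer A, take urn from A; A=[apple,bolt] B=[joint,valve,shaft] C=[urn]
Tick 2: prefer B, take joint from B; A=[apple,bolt] B=[valve,shaft] C=[urn,joint]
Tick 3: prefer A, take apple from A; A=[bolt] B=[valve,shaft] C=[urn,joint,apple]
Tick 4: prefer B, take valve from B; A=[bolt] B=[shaft] C=[urn,joint,apple,valve]
Tick 5: prefer A, take bolt from A; A=[-] B=[shaft] C=[urn,joint,apple,valve,bolt]
Tick 6: prefer B, take shaft from B; A=[-] B=[-] C=[urn,joint,apple,valve,bolt,shaft]
Tick 7: prefer A, both empty, nothing taken; A=[-] B=[-] C=[urn,joint,apple,valve,bolt,shaft]
Tick 8: prefer B, both empty, nothing taken; A=[-] B=[-] C=[urn,joint,apple,valve,bolt,shaft]

Answer: none none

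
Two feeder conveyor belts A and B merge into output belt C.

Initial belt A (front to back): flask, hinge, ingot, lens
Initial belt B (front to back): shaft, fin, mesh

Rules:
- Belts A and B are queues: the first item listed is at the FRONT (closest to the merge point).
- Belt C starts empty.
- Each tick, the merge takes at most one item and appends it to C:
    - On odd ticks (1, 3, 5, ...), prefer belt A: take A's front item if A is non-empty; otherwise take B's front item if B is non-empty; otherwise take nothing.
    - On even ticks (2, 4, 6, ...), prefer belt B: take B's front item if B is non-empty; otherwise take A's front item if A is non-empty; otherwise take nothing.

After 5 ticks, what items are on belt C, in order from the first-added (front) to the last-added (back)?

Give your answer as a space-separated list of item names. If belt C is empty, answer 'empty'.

Tick 1: prefer A, take flask from A; A=[hinge,ingot,lens] B=[shaft,fin,mesh] C=[flask]
Tick 2: prefer B, take shaft from B; A=[hinge,ingot,lens] B=[fin,mesh] C=[flask,shaft]
Tick 3: prefer A, take hinge from A; A=[ingot,lens] B=[fin,mesh] C=[flask,shaft,hinge]
Tick 4: prefer B, take fin from B; A=[ingot,lens] B=[mesh] C=[flask,shaft,hinge,fin]
Tick 5: prefer A, take ingot from A; A=[lens] B=[mesh] C=[flask,shaft,hinge,fin,ingot]

Answer: flask shaft hinge fin ingot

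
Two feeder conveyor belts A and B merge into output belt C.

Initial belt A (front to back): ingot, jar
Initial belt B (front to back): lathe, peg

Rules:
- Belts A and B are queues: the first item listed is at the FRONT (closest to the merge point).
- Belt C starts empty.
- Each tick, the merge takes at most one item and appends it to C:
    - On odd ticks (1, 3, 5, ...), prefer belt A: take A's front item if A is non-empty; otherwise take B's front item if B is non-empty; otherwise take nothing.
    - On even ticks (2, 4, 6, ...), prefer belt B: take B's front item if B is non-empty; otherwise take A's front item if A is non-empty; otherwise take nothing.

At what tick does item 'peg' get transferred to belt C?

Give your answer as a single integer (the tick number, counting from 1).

Answer: 4

Derivation:
Tick 1: prefer A, take ingot from A; A=[jar] B=[lathe,peg] C=[ingot]
Tick 2: prefer B, take lathe from B; A=[jar] B=[peg] C=[ingot,lathe]
Tick 3: prefer A, take jar from A; A=[-] B=[peg] C=[ingot,lathe,jar]
Tick 4: prefer B, take peg from B; A=[-] B=[-] C=[ingot,lathe,jar,peg]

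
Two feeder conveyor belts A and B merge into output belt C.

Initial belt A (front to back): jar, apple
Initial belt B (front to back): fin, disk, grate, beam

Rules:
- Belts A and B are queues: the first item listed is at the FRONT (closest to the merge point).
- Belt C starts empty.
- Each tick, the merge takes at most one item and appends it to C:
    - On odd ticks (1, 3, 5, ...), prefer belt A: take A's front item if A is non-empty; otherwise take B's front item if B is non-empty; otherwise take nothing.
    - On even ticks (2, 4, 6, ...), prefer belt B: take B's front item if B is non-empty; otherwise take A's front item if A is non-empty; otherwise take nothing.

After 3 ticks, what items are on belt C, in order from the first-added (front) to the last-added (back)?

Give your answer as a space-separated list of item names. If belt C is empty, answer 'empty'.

Tick 1: prefer A, take jar from A; A=[apple] B=[fin,disk,grate,beam] C=[jar]
Tick 2: prefer B, take fin from B; A=[apple] B=[disk,grate,beam] C=[jar,fin]
Tick 3: prefer A, take apple from A; A=[-] B=[disk,grate,beam] C=[jar,fin,apple]

Answer: jar fin apple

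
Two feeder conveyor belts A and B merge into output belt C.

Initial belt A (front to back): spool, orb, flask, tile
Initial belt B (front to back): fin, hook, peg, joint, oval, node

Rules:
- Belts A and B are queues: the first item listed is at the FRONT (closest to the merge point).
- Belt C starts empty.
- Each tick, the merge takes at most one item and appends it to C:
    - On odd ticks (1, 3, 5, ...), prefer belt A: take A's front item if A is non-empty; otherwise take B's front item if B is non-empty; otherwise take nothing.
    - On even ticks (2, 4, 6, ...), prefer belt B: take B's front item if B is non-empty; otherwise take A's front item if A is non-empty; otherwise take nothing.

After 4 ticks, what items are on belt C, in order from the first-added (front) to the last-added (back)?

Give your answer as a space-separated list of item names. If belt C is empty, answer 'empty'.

Answer: spool fin orb hook

Derivation:
Tick 1: prefer A, take spool from A; A=[orb,flask,tile] B=[fin,hook,peg,joint,oval,node] C=[spool]
Tick 2: prefer B, take fin from B; A=[orb,flask,tile] B=[hook,peg,joint,oval,node] C=[spool,fin]
Tick 3: prefer A, take orb from A; A=[flask,tile] B=[hook,peg,joint,oval,node] C=[spool,fin,orb]
Tick 4: prefer B, take hook from B; A=[flask,tile] B=[peg,joint,oval,node] C=[spool,fin,orb,hook]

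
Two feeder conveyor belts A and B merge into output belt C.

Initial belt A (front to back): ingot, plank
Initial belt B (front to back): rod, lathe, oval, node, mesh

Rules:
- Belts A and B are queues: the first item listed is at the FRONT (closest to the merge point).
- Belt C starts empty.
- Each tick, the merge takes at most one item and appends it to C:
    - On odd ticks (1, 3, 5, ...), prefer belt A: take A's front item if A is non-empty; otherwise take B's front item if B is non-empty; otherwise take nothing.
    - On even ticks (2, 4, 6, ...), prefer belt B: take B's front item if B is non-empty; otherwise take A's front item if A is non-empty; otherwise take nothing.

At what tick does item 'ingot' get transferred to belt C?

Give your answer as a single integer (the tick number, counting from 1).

Tick 1: prefer A, take ingot from A; A=[plank] B=[rod,lathe,oval,node,mesh] C=[ingot]

Answer: 1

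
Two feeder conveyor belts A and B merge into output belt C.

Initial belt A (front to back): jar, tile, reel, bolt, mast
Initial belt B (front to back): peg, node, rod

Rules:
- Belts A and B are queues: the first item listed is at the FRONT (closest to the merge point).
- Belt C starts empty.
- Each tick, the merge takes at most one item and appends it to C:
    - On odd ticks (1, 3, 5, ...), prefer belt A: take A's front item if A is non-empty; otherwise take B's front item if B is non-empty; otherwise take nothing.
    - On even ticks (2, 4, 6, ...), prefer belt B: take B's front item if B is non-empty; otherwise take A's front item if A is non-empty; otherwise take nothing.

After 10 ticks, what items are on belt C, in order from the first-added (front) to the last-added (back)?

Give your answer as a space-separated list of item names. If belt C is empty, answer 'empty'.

Tick 1: prefer A, take jar from A; A=[tile,reel,bolt,mast] B=[peg,node,rod] C=[jar]
Tick 2: prefer B, take peg from B; A=[tile,reel,bolt,mast] B=[node,rod] C=[jar,peg]
Tick 3: prefer A, take tile from A; A=[reel,bolt,mast] B=[node,rod] C=[jar,peg,tile]
Tick 4: prefer B, take node from B; A=[reel,bolt,mast] B=[rod] C=[jar,peg,tile,node]
Tick 5: prefer A, take reel from A; A=[bolt,mast] B=[rod] C=[jar,peg,tile,node,reel]
Tick 6: prefer B, take rod from B; A=[bolt,mast] B=[-] C=[jar,peg,tile,node,reel,rod]
Tick 7: prefer A, take bolt from A; A=[mast] B=[-] C=[jar,peg,tile,node,reel,rod,bolt]
Tick 8: prefer B, take mast from A; A=[-] B=[-] C=[jar,peg,tile,node,reel,rod,bolt,mast]
Tick 9: prefer A, both empty, nothing taken; A=[-] B=[-] C=[jar,peg,tile,node,reel,rod,bolt,mast]
Tick 10: prefer B, both empty, nothing taken; A=[-] B=[-] C=[jar,peg,tile,node,reel,rod,bolt,mast]

Answer: jar peg tile node reel rod bolt mast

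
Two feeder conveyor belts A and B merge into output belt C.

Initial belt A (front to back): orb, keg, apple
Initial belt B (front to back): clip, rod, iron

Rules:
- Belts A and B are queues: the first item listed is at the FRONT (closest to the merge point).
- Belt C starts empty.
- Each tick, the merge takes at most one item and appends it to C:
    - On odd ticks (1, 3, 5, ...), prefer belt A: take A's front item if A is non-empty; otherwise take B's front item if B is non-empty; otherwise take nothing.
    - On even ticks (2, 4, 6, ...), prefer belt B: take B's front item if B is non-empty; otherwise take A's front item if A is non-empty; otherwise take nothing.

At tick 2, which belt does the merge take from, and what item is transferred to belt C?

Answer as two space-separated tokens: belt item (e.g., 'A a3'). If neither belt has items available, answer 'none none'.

Answer: B clip

Derivation:
Tick 1: prefer A, take orb from A; A=[keg,apple] B=[clip,rod,iron] C=[orb]
Tick 2: prefer B, take clip from B; A=[keg,apple] B=[rod,iron] C=[orb,clip]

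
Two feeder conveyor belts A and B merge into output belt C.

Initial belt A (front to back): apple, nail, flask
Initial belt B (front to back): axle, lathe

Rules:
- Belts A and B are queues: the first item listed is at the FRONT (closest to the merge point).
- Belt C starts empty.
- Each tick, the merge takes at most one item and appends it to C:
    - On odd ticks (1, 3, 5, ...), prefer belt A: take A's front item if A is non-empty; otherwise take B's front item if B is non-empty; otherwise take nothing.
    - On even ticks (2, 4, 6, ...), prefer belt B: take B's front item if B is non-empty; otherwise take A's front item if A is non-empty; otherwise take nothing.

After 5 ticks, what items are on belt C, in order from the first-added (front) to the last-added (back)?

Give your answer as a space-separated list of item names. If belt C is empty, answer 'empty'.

Tick 1: prefer A, take apple from A; A=[nail,flask] B=[axle,lathe] C=[apple]
Tick 2: prefer B, take axle from B; A=[nail,flask] B=[lathe] C=[apple,axle]
Tick 3: prefer A, take nail from A; A=[flask] B=[lathe] C=[apple,axle,nail]
Tick 4: prefer B, take lathe from B; A=[flask] B=[-] C=[apple,axle,nail,lathe]
Tick 5: prefer A, take flask from A; A=[-] B=[-] C=[apple,axle,nail,lathe,flask]

Answer: apple axle nail lathe flask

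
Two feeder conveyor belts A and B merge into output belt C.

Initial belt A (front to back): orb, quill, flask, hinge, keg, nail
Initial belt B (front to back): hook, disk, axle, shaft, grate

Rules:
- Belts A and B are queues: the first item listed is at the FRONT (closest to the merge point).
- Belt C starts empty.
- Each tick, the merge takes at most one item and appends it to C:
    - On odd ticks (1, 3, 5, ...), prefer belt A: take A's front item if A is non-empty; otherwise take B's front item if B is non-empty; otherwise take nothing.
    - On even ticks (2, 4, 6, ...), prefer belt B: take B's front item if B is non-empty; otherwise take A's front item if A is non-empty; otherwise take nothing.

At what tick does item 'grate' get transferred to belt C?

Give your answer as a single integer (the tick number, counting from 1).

Answer: 10

Derivation:
Tick 1: prefer A, take orb from A; A=[quill,flask,hinge,keg,nail] B=[hook,disk,axle,shaft,grate] C=[orb]
Tick 2: prefer B, take hook from B; A=[quill,flask,hinge,keg,nail] B=[disk,axle,shaft,grate] C=[orb,hook]
Tick 3: prefer A, take quill from A; A=[flask,hinge,keg,nail] B=[disk,axle,shaft,grate] C=[orb,hook,quill]
Tick 4: prefer B, take disk from B; A=[flask,hinge,keg,nail] B=[axle,shaft,grate] C=[orb,hook,quill,disk]
Tick 5: prefer A, take flask from A; A=[hinge,keg,nail] B=[axle,shaft,grate] C=[orb,hook,quill,disk,flask]
Tick 6: prefer B, take axle from B; A=[hinge,keg,nail] B=[shaft,grate] C=[orb,hook,quill,disk,flask,axle]
Tick 7: prefer A, take hinge from A; A=[keg,nail] B=[shaft,grate] C=[orb,hook,quill,disk,flask,axle,hinge]
Tick 8: prefer B, take shaft from B; A=[keg,nail] B=[grate] C=[orb,hook,quill,disk,flask,axle,hinge,shaft]
Tick 9: prefer A, take keg from A; A=[nail] B=[grate] C=[orb,hook,quill,disk,flask,axle,hinge,shaft,keg]
Tick 10: prefer B, take grate from B; A=[nail] B=[-] C=[orb,hook,quill,disk,flask,axle,hinge,shaft,keg,grate]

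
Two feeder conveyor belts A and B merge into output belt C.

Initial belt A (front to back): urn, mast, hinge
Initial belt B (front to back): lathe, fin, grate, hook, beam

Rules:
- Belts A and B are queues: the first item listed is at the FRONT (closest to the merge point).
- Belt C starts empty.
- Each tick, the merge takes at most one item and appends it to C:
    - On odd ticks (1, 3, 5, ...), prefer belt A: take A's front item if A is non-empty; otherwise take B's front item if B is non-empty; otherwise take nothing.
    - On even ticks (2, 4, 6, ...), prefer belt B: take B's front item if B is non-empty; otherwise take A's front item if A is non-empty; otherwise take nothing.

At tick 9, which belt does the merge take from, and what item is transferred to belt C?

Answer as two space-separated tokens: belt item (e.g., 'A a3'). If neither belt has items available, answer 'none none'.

Tick 1: prefer A, take urn from A; A=[mast,hinge] B=[lathe,fin,grate,hook,beam] C=[urn]
Tick 2: prefer B, take lathe from B; A=[mast,hinge] B=[fin,grate,hook,beam] C=[urn,lathe]
Tick 3: prefer A, take mast from A; A=[hinge] B=[fin,grate,hook,beam] C=[urn,lathe,mast]
Tick 4: prefer B, take fin from B; A=[hinge] B=[grate,hook,beam] C=[urn,lathe,mast,fin]
Tick 5: prefer A, take hinge from A; A=[-] B=[grate,hook,beam] C=[urn,lathe,mast,fin,hinge]
Tick 6: prefer B, take grate from B; A=[-] B=[hook,beam] C=[urn,lathe,mast,fin,hinge,grate]
Tick 7: prefer A, take hook from B; A=[-] B=[beam] C=[urn,lathe,mast,fin,hinge,grate,hook]
Tick 8: prefer B, take beam from B; A=[-] B=[-] C=[urn,lathe,mast,fin,hinge,grate,hook,beam]
Tick 9: prefer A, both empty, nothing taken; A=[-] B=[-] C=[urn,lathe,mast,fin,hinge,grate,hook,beam]

Answer: none none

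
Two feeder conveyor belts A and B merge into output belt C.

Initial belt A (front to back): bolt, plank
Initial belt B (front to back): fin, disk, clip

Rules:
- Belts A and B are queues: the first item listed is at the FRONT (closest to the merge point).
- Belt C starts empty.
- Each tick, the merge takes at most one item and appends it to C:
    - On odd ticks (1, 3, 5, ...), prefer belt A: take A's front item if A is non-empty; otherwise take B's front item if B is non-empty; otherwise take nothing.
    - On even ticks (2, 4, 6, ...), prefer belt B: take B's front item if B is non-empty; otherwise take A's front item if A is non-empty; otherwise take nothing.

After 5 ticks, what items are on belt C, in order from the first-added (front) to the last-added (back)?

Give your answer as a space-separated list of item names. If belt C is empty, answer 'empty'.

Answer: bolt fin plank disk clip

Derivation:
Tick 1: prefer A, take bolt from A; A=[plank] B=[fin,disk,clip] C=[bolt]
Tick 2: prefer B, take fin from B; A=[plank] B=[disk,clip] C=[bolt,fin]
Tick 3: prefer A, take plank from A; A=[-] B=[disk,clip] C=[bolt,fin,plank]
Tick 4: prefer B, take disk from B; A=[-] B=[clip] C=[bolt,fin,plank,disk]
Tick 5: prefer A, take clip from B; A=[-] B=[-] C=[bolt,fin,plank,disk,clip]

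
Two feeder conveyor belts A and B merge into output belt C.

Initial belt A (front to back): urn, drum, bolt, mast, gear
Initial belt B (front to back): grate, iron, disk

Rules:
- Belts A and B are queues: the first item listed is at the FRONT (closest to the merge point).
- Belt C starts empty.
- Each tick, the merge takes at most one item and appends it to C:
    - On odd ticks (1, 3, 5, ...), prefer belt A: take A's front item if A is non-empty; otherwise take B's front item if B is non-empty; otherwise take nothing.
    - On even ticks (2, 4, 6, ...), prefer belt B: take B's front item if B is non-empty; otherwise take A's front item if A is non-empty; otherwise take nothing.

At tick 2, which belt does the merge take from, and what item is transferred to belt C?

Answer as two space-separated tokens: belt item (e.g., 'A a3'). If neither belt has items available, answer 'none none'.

Answer: B grate

Derivation:
Tick 1: prefer A, take urn from A; A=[drum,bolt,mast,gear] B=[grate,iron,disk] C=[urn]
Tick 2: prefer B, take grate from B; A=[drum,bolt,mast,gear] B=[iron,disk] C=[urn,grate]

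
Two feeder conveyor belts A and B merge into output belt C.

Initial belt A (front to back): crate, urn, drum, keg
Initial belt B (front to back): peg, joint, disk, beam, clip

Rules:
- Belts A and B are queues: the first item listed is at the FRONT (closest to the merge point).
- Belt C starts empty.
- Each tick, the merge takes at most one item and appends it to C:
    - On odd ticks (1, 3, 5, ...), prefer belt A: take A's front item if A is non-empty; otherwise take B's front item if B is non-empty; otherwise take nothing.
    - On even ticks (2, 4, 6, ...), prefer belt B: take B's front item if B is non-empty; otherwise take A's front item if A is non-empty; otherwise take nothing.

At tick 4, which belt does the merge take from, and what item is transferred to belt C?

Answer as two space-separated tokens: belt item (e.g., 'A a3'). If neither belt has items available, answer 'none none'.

Tick 1: prefer A, take crate from A; A=[urn,drum,keg] B=[peg,joint,disk,beam,clip] C=[crate]
Tick 2: prefer B, take peg from B; A=[urn,drum,keg] B=[joint,disk,beam,clip] C=[crate,peg]
Tick 3: prefer A, take urn from A; A=[drum,keg] B=[joint,disk,beam,clip] C=[crate,peg,urn]
Tick 4: prefer B, take joint from B; A=[drum,keg] B=[disk,beam,clip] C=[crate,peg,urn,joint]

Answer: B joint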